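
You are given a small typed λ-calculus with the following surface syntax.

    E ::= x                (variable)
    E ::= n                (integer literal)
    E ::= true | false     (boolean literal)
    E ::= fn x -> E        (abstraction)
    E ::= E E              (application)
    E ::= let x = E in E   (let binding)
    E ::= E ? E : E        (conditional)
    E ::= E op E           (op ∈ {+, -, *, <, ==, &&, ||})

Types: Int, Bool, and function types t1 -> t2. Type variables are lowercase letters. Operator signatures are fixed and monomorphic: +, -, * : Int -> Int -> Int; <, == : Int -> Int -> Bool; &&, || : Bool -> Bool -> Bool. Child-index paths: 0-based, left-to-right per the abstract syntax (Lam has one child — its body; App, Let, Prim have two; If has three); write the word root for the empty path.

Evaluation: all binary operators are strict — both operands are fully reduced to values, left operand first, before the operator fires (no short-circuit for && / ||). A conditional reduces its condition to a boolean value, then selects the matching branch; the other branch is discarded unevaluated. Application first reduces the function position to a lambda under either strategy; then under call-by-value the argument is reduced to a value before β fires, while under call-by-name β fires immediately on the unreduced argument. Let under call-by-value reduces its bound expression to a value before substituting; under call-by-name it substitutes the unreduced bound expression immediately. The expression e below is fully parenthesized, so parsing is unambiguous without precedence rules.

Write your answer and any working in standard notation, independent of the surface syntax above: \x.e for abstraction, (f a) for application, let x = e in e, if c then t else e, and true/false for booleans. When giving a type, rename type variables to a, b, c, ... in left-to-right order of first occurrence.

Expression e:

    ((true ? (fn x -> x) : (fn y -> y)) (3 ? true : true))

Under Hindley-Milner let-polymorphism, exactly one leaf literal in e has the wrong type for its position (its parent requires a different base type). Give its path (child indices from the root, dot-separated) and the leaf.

Answer: 1.0 : 3

Derivation:
  unify Bool ~ Bool
x : a
\x._ : a -> a
y : b
\y._ : b -> b
  unify a -> a ~ b -> b
  unify a ~ b
  unify b ~ b
  unify Int ~ Bool
  FAIL: mismatch Int ~ Bool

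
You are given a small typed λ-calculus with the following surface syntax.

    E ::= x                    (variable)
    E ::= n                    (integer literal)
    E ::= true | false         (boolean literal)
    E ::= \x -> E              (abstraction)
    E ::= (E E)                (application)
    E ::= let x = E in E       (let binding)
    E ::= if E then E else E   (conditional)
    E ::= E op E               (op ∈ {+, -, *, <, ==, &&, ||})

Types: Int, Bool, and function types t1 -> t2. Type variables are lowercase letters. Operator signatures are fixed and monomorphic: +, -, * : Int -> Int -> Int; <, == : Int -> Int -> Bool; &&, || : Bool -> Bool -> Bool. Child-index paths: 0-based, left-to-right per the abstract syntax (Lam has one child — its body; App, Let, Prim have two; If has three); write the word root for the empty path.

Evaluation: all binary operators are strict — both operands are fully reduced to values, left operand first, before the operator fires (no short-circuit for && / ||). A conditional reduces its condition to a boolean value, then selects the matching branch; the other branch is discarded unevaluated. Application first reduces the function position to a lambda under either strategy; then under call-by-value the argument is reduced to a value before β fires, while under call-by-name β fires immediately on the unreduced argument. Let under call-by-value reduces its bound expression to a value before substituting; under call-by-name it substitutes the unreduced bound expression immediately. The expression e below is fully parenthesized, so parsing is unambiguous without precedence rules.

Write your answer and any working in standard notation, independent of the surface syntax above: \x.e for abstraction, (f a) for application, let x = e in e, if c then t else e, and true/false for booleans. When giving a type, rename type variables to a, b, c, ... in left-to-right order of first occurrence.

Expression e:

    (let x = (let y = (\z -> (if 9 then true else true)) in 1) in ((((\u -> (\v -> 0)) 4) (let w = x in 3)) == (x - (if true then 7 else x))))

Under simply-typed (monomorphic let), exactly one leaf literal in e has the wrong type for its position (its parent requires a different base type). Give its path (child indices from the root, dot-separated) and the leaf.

Answer: 0.0.0.0 : 9

Derivation:
  unify Int ~ Bool
  FAIL: mismatch Int ~ Bool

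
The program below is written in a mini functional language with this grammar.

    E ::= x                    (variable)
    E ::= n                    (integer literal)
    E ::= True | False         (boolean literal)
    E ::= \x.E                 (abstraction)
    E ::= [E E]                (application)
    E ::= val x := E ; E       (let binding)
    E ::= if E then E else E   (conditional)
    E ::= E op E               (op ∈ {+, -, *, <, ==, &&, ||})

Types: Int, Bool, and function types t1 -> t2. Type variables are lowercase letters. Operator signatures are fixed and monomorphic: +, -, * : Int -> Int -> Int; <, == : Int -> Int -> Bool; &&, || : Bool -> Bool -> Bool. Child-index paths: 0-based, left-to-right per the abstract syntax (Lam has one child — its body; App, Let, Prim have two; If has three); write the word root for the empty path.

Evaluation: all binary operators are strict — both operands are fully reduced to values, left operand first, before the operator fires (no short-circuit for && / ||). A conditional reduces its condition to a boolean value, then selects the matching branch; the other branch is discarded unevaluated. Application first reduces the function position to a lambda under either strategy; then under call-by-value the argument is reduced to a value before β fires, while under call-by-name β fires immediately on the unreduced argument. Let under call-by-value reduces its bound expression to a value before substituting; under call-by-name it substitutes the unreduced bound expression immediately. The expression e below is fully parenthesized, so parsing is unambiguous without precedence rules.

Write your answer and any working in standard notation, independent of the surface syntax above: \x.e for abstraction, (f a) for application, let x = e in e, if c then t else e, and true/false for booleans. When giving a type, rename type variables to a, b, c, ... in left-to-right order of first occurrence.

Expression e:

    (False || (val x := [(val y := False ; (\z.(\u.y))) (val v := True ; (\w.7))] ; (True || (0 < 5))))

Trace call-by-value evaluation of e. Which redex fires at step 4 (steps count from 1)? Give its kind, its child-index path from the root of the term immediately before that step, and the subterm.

Answer: let at 1 : (let x = (\u.false) in (true || (0 < 5)))

Trace:
step 0: (false || (let x = ((let y = false in (\z.(\u.y))) (let v = true in (\w.7))) in (true || (0 < 5))))
step 1: [let@1.0.0] (false || (let x = ((\z.(\u.false)) (let v = true in (\w.7))) in (true || (0 < 5))))
step 2: [let@1.0.1] (false || (let x = ((\z.(\u.false)) (\w.7)) in (true || (0 < 5))))
step 3: [beta@1.0] (false || (let x = (\u.false) in (true || (0 < 5))))
step 4: [let@1] (false || (true || (0 < 5)))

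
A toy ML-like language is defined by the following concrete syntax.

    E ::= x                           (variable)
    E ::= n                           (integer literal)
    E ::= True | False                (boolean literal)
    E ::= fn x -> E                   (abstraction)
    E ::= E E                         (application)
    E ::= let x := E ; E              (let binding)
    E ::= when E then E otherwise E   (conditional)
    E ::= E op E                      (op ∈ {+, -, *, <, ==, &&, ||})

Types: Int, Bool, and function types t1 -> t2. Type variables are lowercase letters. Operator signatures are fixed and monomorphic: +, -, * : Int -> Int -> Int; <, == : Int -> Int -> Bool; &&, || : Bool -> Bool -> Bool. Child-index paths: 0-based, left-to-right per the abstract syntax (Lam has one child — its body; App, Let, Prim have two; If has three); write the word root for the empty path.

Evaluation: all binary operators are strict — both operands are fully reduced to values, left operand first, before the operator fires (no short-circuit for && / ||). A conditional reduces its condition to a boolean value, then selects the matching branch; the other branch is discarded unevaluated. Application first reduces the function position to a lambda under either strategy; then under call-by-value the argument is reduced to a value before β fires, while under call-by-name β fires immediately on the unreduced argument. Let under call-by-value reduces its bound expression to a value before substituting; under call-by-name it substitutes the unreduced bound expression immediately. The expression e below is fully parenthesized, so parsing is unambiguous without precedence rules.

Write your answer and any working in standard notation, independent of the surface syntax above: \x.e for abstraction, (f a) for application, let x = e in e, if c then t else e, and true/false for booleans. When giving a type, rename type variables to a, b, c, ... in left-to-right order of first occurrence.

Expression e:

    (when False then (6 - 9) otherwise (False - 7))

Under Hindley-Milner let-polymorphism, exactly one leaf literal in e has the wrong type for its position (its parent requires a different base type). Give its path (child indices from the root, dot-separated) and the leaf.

Derivation:
  unify Bool ~ Bool
  unify Int ~ Int
  unify Int ~ Int
  unify Bool ~ Int
  FAIL: mismatch Bool ~ Int

Answer: 2.0 : false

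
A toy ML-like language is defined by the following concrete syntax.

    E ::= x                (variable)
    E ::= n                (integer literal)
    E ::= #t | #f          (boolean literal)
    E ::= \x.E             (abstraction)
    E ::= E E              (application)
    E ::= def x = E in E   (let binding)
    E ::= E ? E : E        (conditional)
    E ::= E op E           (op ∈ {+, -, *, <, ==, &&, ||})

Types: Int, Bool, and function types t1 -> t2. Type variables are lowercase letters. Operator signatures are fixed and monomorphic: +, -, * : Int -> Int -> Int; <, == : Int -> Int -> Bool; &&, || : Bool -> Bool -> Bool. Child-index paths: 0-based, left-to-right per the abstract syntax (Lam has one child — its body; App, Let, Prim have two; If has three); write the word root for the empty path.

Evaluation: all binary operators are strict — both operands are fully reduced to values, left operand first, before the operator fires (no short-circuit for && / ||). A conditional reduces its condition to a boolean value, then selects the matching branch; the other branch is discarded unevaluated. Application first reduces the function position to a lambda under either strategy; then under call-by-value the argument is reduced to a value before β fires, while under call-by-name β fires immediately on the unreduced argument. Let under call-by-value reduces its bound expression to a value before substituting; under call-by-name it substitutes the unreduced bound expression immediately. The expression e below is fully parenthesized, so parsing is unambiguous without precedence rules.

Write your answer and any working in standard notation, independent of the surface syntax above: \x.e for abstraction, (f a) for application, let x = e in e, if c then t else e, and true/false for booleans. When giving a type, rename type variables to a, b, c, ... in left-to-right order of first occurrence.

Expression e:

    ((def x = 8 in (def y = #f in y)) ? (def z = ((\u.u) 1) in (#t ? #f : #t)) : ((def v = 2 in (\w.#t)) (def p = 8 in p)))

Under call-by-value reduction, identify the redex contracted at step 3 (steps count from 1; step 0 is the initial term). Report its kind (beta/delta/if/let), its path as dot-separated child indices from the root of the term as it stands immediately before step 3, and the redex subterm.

Derivation:
step 0: (if (let x = 8 in (let y = false in y)) then (let z = ((\u.u) 1) in (if true then false else true)) else ((let v = 2 in (\w.true)) (let p = 8 in p)))
step 1: [let@0] (if (let y = false in y) then (let z = ((\u.u) 1) in (if true then false else true)) else ((let v = 2 in (\w.true)) (let p = 8 in p)))
step 2: [let@0] (if false then (let z = ((\u.u) 1) in (if true then false else true)) else ((let v = 2 in (\w.true)) (let p = 8 in p)))
step 3: [if@root] ((let v = 2 in (\w.true)) (let p = 8 in p))

Answer: if at root : (if false then (let z = ((\u.u) 1) in (if true then false else true)) else ((let v = 2 in (\w.true)) (let p = 8 in p)))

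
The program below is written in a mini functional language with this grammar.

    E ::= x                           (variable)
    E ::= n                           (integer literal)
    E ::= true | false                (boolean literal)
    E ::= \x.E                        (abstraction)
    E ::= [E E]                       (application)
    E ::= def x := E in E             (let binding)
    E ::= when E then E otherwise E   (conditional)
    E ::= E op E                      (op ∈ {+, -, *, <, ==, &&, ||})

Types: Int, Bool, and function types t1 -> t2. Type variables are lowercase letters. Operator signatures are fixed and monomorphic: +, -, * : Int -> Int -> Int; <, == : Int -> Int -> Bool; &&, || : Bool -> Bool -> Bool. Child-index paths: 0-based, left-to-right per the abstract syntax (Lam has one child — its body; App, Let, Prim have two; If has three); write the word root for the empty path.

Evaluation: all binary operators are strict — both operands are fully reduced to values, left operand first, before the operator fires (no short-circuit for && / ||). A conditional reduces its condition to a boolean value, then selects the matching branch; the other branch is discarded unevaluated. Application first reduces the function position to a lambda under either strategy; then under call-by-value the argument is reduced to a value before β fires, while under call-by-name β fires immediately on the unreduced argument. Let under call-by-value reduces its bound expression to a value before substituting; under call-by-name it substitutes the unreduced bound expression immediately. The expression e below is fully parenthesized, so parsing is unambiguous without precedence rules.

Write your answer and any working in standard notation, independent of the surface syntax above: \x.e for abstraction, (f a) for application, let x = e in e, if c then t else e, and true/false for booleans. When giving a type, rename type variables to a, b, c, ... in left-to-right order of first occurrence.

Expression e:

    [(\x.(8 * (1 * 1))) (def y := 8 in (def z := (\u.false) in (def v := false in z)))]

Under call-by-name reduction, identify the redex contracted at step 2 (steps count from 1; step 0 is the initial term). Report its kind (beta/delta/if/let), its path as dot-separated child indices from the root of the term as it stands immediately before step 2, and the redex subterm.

Answer: delta at 1 : (1 * 1)

Trace:
step 0: ((\x.(8 * (1 * 1))) (let y = 8 in (let z = (\u.false) in (let v = false in z))))
step 1: [beta@root] (8 * (1 * 1))
step 2: [delta@1] (8 * 1)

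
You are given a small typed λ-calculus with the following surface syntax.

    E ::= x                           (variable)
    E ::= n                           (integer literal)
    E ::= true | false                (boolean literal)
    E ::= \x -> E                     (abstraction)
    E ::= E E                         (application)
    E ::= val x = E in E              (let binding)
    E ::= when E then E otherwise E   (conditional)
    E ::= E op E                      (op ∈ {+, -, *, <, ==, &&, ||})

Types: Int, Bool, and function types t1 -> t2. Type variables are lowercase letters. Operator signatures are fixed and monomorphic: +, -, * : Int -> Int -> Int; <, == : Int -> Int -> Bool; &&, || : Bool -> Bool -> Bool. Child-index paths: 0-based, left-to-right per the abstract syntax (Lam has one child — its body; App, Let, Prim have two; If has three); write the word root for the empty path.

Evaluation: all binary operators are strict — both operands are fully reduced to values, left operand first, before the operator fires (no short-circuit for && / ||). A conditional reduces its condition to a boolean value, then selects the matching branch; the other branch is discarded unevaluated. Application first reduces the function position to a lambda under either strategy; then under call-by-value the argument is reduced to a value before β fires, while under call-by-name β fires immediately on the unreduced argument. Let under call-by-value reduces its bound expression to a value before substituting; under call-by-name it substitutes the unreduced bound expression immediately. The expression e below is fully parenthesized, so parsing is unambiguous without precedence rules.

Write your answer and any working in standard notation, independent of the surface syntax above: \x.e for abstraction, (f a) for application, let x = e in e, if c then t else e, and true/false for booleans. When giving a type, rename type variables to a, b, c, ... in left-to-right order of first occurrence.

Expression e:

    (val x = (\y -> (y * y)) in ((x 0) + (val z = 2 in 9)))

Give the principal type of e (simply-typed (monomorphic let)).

Answer: Int

Derivation:
y : a
  unify a ~ Int
y : Int
  unify Int ~ Int
\y._ : Int -> Int
let x : Int -> Int
x : Int -> Int
  unify Int -> Int ~ Int -> b
  unify Int ~ Int
  unify Int ~ b
_ _ : Int
  unify Int ~ Int
let z : Int
  unify Int ~ Int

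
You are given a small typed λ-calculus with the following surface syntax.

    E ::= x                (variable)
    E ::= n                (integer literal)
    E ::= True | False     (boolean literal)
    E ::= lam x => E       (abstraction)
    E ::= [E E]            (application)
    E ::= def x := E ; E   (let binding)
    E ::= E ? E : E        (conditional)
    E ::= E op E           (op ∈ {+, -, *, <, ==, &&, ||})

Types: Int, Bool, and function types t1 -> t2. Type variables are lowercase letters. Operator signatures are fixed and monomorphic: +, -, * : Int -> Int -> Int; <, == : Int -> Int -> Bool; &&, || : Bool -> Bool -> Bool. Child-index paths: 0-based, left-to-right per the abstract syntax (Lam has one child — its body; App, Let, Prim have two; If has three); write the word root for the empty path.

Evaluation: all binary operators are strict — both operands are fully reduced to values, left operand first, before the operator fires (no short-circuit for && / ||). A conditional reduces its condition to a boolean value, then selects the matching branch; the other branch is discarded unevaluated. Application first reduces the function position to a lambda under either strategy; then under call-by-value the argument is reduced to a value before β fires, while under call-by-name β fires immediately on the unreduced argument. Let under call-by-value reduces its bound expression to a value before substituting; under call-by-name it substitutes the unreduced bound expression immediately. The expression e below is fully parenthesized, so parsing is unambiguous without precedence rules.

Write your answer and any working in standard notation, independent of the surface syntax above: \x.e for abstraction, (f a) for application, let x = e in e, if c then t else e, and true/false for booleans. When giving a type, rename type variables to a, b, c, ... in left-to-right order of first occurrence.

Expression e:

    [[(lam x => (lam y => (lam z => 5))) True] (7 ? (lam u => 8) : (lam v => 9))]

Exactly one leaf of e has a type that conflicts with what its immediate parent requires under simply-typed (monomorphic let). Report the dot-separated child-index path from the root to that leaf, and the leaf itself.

Trace:
\z._ : c -> Int
\y._ : b -> c -> Int
\x._ : a -> b -> c -> Int
  unify a -> b -> c -> Int ~ Bool -> d
  unify a ~ Bool
  unify b -> c -> Int ~ d
_ _ : b -> c -> Int
  unify Int ~ Bool
  FAIL: mismatch Int ~ Bool

Answer: 1.0 : 7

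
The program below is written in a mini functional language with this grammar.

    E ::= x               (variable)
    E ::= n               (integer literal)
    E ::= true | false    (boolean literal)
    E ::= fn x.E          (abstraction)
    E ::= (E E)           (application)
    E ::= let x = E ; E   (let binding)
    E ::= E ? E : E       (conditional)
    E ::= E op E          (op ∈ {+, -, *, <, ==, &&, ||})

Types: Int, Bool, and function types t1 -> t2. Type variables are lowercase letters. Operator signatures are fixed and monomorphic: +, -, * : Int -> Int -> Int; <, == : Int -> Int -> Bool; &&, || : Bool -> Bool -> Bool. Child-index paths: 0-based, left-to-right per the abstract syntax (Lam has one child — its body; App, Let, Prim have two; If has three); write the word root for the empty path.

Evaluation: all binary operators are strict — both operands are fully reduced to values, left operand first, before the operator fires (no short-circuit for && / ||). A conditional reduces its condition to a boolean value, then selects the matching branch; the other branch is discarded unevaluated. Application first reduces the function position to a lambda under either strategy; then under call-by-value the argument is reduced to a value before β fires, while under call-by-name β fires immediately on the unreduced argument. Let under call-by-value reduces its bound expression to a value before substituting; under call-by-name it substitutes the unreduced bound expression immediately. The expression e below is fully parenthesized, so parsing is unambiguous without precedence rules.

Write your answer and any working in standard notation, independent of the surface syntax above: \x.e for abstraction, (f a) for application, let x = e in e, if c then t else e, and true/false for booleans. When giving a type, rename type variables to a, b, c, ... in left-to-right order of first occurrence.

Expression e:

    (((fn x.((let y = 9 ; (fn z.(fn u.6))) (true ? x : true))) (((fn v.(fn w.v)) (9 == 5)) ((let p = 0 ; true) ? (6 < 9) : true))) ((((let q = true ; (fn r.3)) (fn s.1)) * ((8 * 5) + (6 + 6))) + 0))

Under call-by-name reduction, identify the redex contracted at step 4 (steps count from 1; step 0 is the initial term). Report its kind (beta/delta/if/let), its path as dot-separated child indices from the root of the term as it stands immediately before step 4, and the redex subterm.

Answer: beta at root : ((\u.6) ((((let q = true in (\r.3)) (\s.1)) * ((8 * 5) + (6 + 6))) + 0))

Derivation:
step 0: (((\x.((let y = 9 in (\z.(\u.6))) (if true then x else true))) (((\v.(\w.v)) (9 == 5)) (if (let p = 0 in true) then (6 < 9) else true))) ((((let q = true in (\r.3)) (\s.1)) * ((8 * 5) + (6 + 6))) + 0))
step 1: [beta@0] (((let y = 9 in (\z.(\u.6))) (if true then (((\v.(\w.v)) (9 == 5)) (if (let p = 0 in true) then (6 < 9) else true)) else true)) ((((let q = true in (\r.3)) (\s.1)) * ((8 * 5) + (6 + 6))) + 0))
step 2: [let@0.0] (((\z.(\u.6)) (if true then (((\v.(\w.v)) (9 == 5)) (if (let p = 0 in true) then (6 < 9) else true)) else true)) ((((let q = true in (\r.3)) (\s.1)) * ((8 * 5) + (6 + 6))) + 0))
step 3: [beta@0] ((\u.6) ((((let q = true in (\r.3)) (\s.1)) * ((8 * 5) + (6 + 6))) + 0))
step 4: [beta@root] 6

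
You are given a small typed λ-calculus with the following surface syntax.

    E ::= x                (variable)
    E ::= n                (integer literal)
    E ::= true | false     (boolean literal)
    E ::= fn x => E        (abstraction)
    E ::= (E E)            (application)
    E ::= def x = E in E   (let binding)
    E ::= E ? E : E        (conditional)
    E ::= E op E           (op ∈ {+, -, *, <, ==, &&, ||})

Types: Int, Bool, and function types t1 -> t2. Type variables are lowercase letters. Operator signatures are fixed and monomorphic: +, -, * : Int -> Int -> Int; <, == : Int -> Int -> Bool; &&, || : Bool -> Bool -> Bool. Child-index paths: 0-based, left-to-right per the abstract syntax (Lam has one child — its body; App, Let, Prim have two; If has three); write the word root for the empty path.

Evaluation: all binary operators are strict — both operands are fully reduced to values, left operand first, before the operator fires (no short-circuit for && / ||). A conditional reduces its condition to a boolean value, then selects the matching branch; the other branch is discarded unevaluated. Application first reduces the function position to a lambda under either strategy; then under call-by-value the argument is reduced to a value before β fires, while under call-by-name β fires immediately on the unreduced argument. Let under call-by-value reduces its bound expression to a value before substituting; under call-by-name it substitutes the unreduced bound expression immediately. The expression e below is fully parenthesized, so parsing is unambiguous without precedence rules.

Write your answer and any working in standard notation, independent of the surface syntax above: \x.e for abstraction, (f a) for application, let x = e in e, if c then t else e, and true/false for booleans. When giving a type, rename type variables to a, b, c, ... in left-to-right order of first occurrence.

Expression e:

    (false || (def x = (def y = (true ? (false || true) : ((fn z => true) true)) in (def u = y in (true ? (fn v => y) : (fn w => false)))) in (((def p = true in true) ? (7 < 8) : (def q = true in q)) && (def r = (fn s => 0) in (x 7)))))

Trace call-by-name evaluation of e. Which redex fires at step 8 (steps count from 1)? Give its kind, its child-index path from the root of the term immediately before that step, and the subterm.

Answer: if at 1.1.0 : (if true then (\v.(if true then (false || true) else ((\z.true) true))) else (\w.false))

Derivation:
step 0: (false || (let x = (let y = (if true then (false || true) else ((\z.true) true)) in (let u = y in (if true then (\v.y) else (\w.false)))) in ((if (let p = true in true) then (7 < 8) else (let q = true in q)) && (let r = (\s.0) in (x 7)))))
step 1: [let@1] (false || ((if (let p = true in true) then (7 < 8) else (let q = true in q)) && (let r = (\s.0) in ((let y = (if true then (false || true) else ((\z.true) true)) in (let u = y in (if true then (\v.y) else (\w.false)))) 7))))
step 2: [let@1.0.0] (false || ((if true then (7 < 8) else (let q = true in q)) && (let r = (\s.0) in ((let y = (if true then (false || true) else ((\z.true) true)) in (let u = y in (if true then (\v.y) else (\w.false)))) 7))))
step 3: [if@1.0] (false || ((7 < 8) && (let r = (\s.0) in ((let y = (if true then (false || true) else ((\z.true) true)) in (let u = y in (if true then (\v.y) else (\w.false)))) 7))))
step 4: [delta@1.0] (false || (true && (let r = (\s.0) in ((let y = (if true then (false || true) else ((\z.true) true)) in (let u = y in (if true then (\v.y) else (\w.false)))) 7))))
step 5: [let@1.1] (false || (true && ((let y = (if true then (false || true) else ((\z.true) true)) in (let u = y in (if true then (\v.y) else (\w.false)))) 7)))
step 6: [let@1.1.0] (false || (true && ((let u = (if true then (false || true) else ((\z.true) true)) in (if true then (\v.(if true then (false || true) else ((\z.true) true))) else (\w.false))) 7)))
step 7: [let@1.1.0] (false || (true && ((if true then (\v.(if true then (false || true) else ((\z.true) true))) else (\w.false)) 7)))
step 8: [if@1.1.0] (false || (true && ((\v.(if true then (false || true) else ((\z.true) true))) 7)))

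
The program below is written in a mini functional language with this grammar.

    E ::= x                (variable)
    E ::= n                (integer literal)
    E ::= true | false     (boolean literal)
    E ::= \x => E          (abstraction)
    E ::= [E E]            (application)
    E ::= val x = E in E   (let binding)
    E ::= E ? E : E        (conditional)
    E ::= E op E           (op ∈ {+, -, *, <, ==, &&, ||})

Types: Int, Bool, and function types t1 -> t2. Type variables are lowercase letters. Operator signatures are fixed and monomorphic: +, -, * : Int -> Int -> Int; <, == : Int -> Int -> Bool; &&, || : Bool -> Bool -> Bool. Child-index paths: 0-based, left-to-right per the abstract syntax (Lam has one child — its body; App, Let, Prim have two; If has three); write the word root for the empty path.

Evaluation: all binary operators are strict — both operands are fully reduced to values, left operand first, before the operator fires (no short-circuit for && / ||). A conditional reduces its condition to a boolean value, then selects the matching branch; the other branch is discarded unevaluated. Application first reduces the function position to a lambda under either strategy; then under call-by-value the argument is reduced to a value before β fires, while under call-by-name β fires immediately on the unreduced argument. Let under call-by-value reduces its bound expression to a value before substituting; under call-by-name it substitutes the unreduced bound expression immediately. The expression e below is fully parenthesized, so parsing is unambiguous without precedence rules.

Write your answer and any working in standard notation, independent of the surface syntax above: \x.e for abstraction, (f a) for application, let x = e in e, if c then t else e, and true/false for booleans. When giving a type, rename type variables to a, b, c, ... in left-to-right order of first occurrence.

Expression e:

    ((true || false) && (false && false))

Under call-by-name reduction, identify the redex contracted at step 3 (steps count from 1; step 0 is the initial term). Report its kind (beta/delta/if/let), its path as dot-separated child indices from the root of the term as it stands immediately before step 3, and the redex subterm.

Working:
step 0: ((true || false) && (false && false))
step 1: [delta@0] (true && (false && false))
step 2: [delta@1] (true && false)
step 3: [delta@root] false

Answer: delta at root : (true && false)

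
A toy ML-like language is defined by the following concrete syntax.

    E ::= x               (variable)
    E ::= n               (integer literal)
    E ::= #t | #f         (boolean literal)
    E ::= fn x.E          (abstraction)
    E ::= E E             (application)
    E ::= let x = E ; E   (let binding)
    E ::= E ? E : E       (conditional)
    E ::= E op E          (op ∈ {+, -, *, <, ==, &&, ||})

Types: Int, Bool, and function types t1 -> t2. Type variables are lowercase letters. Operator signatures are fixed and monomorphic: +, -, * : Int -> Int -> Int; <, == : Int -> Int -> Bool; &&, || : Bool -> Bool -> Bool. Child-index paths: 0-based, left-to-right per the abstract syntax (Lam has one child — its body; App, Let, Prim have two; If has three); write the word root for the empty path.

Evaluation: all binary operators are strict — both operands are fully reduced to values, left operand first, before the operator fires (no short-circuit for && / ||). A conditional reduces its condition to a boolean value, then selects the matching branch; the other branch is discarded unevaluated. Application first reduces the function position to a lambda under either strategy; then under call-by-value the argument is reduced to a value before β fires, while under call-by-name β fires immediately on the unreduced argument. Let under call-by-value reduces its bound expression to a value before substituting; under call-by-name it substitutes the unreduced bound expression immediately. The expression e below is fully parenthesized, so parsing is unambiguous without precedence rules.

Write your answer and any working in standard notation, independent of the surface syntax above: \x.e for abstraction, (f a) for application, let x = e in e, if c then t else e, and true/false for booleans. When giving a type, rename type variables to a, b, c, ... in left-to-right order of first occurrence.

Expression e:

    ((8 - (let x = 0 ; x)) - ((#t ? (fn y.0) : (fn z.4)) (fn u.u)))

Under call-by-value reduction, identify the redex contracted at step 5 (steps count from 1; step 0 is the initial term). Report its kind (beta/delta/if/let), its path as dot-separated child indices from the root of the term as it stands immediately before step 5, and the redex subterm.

Answer: delta at root : (8 - 0)

Trace:
step 0: ((8 - (let x = 0 in x)) - ((if true then (\y.0) else (\z.4)) (\u.u)))
step 1: [let@0.1] ((8 - 0) - ((if true then (\y.0) else (\z.4)) (\u.u)))
step 2: [delta@0] (8 - ((if true then (\y.0) else (\z.4)) (\u.u)))
step 3: [if@1.0] (8 - ((\y.0) (\u.u)))
step 4: [beta@1] (8 - 0)
step 5: [delta@root] 8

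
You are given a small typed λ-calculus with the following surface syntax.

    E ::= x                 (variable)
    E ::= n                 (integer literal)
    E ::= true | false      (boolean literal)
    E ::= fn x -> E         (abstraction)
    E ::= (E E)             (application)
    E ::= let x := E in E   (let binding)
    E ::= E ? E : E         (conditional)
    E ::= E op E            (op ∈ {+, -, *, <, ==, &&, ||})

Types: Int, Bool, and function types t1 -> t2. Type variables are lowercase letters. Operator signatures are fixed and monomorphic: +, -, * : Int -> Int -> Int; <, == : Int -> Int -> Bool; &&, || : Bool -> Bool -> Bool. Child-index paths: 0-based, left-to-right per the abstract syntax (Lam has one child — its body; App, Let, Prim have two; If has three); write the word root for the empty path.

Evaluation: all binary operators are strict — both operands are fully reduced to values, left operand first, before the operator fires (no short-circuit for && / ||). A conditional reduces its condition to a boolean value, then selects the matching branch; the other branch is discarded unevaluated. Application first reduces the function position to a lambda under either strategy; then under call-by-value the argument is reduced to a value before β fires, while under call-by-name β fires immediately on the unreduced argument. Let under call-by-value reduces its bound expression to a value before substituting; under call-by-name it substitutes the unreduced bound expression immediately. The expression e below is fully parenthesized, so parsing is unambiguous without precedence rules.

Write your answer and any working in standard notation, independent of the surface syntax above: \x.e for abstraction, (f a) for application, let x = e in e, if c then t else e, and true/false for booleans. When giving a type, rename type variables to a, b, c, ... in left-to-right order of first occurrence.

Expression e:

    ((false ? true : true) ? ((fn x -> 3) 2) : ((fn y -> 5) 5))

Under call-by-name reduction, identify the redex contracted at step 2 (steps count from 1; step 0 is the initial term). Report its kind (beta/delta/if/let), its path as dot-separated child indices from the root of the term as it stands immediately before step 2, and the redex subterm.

Derivation:
step 0: (if (if false then true else true) then ((\x.3) 2) else ((\y.5) 5))
step 1: [if@0] (if true then ((\x.3) 2) else ((\y.5) 5))
step 2: [if@root] ((\x.3) 2)

Answer: if at root : (if true then ((\x.3) 2) else ((\y.5) 5))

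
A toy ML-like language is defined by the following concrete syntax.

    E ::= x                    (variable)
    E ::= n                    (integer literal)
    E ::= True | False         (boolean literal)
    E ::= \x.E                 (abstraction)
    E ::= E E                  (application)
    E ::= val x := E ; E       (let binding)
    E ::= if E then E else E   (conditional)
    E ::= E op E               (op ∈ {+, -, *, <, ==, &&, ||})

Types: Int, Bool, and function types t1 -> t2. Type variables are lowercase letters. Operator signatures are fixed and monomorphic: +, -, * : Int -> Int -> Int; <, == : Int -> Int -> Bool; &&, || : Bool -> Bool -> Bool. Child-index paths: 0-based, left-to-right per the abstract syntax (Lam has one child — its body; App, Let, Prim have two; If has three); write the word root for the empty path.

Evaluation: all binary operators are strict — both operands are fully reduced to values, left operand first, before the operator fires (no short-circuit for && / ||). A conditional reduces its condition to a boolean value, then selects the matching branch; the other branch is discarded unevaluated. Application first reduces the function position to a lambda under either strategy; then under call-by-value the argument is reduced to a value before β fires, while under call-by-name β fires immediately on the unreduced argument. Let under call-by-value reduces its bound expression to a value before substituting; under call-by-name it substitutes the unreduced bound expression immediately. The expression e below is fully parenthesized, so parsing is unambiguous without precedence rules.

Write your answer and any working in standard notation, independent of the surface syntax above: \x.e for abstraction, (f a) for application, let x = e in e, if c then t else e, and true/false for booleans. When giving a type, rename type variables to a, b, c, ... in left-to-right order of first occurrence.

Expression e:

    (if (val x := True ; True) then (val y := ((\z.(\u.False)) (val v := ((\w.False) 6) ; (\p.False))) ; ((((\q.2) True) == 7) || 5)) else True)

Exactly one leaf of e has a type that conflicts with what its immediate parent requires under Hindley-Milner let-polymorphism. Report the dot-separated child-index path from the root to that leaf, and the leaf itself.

Working:
let x : Bool
  unify Bool ~ Bool
\u._ : b -> Bool
\z._ : a -> b -> Bool
\w._ : c -> Bool
  unify c -> Bool ~ Int -> d
  unify c ~ Int
  unify Bool ~ d
_ _ : Bool
let v : Bool
\p._ : e -> Bool
  unify a -> b -> Bool ~ (e -> Bool) -> f
  unify a ~ e -> Bool
  unify b -> Bool ~ f
_ _ : b -> Bool
let y : forall. b -> Bool
\q._ : g -> Int
  unify g -> Int ~ Bool -> h
  unify g ~ Bool
  unify Int ~ h
_ _ : Int
  unify Int ~ Int
  unify Int ~ Int
  unify Bool ~ Bool
  unify Int ~ Bool
  FAIL: mismatch Int ~ Bool

Answer: 1.1.1 : 5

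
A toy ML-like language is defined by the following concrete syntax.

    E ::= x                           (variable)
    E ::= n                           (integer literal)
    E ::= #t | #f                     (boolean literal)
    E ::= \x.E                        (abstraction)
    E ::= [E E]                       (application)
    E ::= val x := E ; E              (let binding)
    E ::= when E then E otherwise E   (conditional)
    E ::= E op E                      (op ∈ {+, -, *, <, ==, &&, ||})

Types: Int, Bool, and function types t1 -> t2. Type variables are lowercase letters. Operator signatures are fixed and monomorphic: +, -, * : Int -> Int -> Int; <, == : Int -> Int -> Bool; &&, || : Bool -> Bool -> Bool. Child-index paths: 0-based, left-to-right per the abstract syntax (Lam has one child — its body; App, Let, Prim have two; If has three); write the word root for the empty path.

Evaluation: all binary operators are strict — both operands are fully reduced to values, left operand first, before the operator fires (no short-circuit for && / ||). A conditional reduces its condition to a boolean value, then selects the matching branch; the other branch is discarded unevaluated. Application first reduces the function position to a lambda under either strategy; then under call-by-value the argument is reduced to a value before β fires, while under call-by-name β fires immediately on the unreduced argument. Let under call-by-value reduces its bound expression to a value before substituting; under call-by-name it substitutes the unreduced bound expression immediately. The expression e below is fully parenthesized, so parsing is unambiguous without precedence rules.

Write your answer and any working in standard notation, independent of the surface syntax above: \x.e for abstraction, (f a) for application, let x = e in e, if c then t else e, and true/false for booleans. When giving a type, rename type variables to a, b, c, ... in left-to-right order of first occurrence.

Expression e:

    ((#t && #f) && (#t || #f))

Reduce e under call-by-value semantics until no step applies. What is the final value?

Answer: false

Derivation:
step 0: ((true && false) && (true || false))
step 1: [delta@0] (false && (true || false))
step 2: [delta@1] (false && true)
step 3: [delta@root] false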